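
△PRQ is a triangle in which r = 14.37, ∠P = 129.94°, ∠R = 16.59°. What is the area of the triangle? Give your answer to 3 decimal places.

152.907

The third angle is ∠Q = 180° − ∠P − ∠R = 33.47°.
Law of sines: p = r·sin P/sin R ≈ 38.588.
Law of sines: q = r·sin Q/sin R ≈ 27.756.
Area = ½·r·p·sin Q ≈ 152.91.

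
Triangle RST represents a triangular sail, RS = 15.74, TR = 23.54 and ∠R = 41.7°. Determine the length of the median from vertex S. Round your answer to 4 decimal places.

m_S ≈ 10.4707

By the law of cosines, ST² = TR² + RS² − 2·TR·RS·cos R = 248.59, so ST ≈ 15.767.
Median from S: ½√(2·RS² + 2·ST² − TR²) ≈ 10.471.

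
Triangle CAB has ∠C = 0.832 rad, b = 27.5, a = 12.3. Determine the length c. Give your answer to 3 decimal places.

21.260

By the law of cosines, c² = a² + b² − 2·a·b·cos C = 451.99, so c ≈ 21.26.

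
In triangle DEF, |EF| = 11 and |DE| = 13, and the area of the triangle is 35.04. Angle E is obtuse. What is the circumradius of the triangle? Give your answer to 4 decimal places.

From area = ½·|DE|·|EF|·sin E, we get sin E = 2·area/(|DE|·|EF|) ≈ 0.49007.
Taking the obtuse solution, ∠E ≈ 2.629 rad.
Law of cosines then gives |FD| ≈ 23.223.
Circumradius = |FD|/(2 sin E) ≈ 23.693.

R ≈ 23.6934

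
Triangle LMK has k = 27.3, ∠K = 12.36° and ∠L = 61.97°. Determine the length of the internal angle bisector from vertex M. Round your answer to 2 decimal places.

26.55

The third angle is ∠M = 180° − ∠K − ∠L = 105.67°.
Law of sines: l = k·sin L/sin K ≈ 112.58.
Law of sines: m = k·sin M/sin K ≈ 122.8.
The bisector from M has length 2·k·l·cos(∠M/2)/(k+l) ≈ 26.547.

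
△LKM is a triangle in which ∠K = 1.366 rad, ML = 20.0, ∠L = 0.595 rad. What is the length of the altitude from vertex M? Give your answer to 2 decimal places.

11.21

The third angle is ∠M = π − ∠L − ∠K = 1.181 rad.
Law of sines: KM = ML·sin L/sin K ≈ 11.449.
Law of sines: LK = ML·sin M/sin K ≈ 18.891.
Area = ½·ML·KM·sin M ≈ 105.89.
The altitude from M has length 2·area/LK ≈ 11.21.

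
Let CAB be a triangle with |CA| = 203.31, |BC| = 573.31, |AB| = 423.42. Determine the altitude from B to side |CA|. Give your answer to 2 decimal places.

329.63

Semiperimeter s = (423.42 + 573.31 + 203.31)/2 = 600.02.
Heron's formula: area = √(600.02·176.6·26.71·396.71) ≈ 33508.
The altitude from B has length 2·area/|CA| ≈ 329.63.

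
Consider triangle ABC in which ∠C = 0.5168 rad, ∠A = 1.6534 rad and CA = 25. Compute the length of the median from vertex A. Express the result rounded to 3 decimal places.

14.028

The third angle is ∠B = π − ∠C − ∠A = 0.9714 rad.
Law of sines: BC = CA·sin A/sin B ≈ 30.175.
Law of sines: AB = CA·sin C/sin B ≈ 14.961.
Median from A: ½√(2·CA² + 2·AB² − BC²) ≈ 14.028.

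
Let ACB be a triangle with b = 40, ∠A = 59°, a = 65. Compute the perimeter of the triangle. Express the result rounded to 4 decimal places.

perimeter ≈ 180.8231

Law of sines: sin B = b·sin A/a ≈ 0.52749.
Since a ≥ b, only the acute value applies: ∠B ≈ 31.84°.
Then ∠C = 180° − ∠A − ∠B ≈ 89.16°.
Law of sines gives c = a·sin C/sin A ≈ 75.823.
Semiperimeter s = (65+75.823+40)/2 = 90.412.
Perimeter = 65 + 75.823 + 40 = 180.82.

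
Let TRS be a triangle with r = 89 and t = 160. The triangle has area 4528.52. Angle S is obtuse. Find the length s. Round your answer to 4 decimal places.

235.5802

From area = ½·t·r·sin S, we get sin S = 2·area/(t·r) ≈ 0.63603.
Taking the obtuse solution, ∠S ≈ 140.50°.
Law of cosines then gives s ≈ 235.58.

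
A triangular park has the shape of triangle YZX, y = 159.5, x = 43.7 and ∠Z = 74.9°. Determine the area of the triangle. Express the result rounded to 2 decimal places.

area ≈ 3364.74

Area = ½·x·y·sin Z ≈ 3364.7.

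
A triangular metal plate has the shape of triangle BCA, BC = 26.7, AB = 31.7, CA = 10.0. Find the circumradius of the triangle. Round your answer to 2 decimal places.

16.99

By the law of cosines, cos B = (AB² + BC² − CA²) / (2·AB·BC) ≈ 0.95569, so ∠B ≈ 17.12°.
Circumradius = CA/(2 sin B) ≈ 16.986.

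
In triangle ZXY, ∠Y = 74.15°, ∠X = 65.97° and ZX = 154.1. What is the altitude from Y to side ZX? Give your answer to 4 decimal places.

The third angle is ∠Z = 180° − ∠X − ∠Y = 39.88°.
Law of sines: XY = ZX·sin Z/sin Y ≈ 102.71.
Law of sines: YZ = ZX·sin X/sin Y ≈ 146.31.
Area = ½·ZX·XY·sin X ≈ 7228.
The altitude from Y has length 2·area/ZX ≈ 93.809.

93.8095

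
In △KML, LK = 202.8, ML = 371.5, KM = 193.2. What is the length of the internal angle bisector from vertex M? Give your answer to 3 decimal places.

250.034

By the law of cosines, cos M = (KM² + ML² − LK²) / (2·KM·ML) ≈ 0.93496, so ∠M ≈ 20.78°.
The bisector from M has length 2·KM·ML·cos(∠M/2)/(KM+ML) ≈ 250.03.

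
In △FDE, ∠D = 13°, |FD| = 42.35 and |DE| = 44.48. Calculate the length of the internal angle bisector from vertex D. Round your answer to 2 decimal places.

By the law of cosines, |EF|² = |FD|² + |DE|² − 2·|FD|·|DE|·cos D = 101.1, so |EF| ≈ 10.055.
The bisector from D has length 2·|FD|·|DE|·cos(∠D/2)/(|FD|+|DE|) ≈ 43.11.

43.11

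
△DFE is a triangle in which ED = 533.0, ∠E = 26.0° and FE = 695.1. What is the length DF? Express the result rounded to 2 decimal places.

318.23

By the law of cosines, DF² = FE² + ED² − 2·FE·ED·cos E = 1.0127e+05, so DF ≈ 318.23.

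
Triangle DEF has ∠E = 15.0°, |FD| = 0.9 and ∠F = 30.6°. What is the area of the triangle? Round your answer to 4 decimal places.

The third angle is ∠D = 180° − ∠E − ∠F = 134.40°.
Law of sines: |EF| = |FD|·sin D/sin E ≈ 2.4845.
Law of sines: |DE| = |FD|·sin F/sin E ≈ 1.7701.
Area = ½·|FD|·|EF|·sin F ≈ 0.56911.

0.5691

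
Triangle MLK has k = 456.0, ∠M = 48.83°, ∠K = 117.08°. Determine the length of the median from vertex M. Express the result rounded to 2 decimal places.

The third angle is ∠L = 180° − ∠K − ∠M = 14.09°.
Law of sines: m = k·sin M/sin K ≈ 385.52.
Law of sines: l = k·sin L/sin K ≈ 124.68.
Median from M: ½√(2·l² + 2·k² − m²) ≈ 273.1.

m_M ≈ 273.10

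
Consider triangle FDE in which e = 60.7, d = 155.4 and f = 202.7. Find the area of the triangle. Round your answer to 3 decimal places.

Semiperimeter s = (202.7 + 155.4 + 60.7)/2 = 209.4.
Heron's formula: area = √(209.4·6.7·54·148.7) ≈ 3356.4.

area ≈ 3356.434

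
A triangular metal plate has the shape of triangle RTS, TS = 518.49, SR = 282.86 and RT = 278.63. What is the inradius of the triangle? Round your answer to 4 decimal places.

Semiperimeter s = (518.49 + 282.86 + 278.63)/2 = 539.99.
Heron's formula: area = √(539.99·21.5·257.13·261.36) ≈ 27932.
Inradius = area/s = 27932/539.99 ≈ 51.728.

51.7276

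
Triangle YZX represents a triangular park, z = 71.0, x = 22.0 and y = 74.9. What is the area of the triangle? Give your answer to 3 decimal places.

Semiperimeter s = (74.9 + 71 + 22)/2 = 83.95.
Heron's formula: area = √(83.95·9.05·12.95·61.95) ≈ 780.71.

780.711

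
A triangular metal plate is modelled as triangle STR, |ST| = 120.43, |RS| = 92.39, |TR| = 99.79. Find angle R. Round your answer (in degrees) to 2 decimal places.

By the law of cosines, cos R = (|TR|² + |RS|² − |ST|²) / (2·|TR|·|RS|) ≈ 0.21642, so ∠R ≈ 77.50°.

∠R ≈ 77.50°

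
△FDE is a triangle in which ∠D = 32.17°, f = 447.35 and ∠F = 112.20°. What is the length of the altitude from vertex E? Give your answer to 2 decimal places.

The third angle is ∠E = 180° − ∠F − ∠D = 35.63°.
Law of sines: d = f·sin D/sin F ≈ 257.25.
Law of sines: e = f·sin E/sin F ≈ 281.47.
Area = ½·f·d·sin E ≈ 33521.
The altitude from E has length 2·area/e ≈ 238.18.

h_E ≈ 238.18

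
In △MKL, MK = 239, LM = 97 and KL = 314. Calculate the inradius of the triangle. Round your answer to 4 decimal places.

Semiperimeter s = (314 + 97 + 239)/2 = 325.
Heron's formula: area = √(325·11·228·86) ≈ 8372.5.
Inradius = area/s = 8372.5/325 ≈ 25.762.

r ≈ 25.7615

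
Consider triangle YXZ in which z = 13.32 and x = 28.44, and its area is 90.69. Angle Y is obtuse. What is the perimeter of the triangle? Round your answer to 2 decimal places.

From area = ½·x·z·sin Y, we get sin Y = 2·area/(x·z) ≈ 0.47880.
Taking the obtuse solution, ∠Y ≈ 151.39°.
Law of cosines then gives y ≈ 40.638.
Perimeter = 40.638 + 28.44 + 13.32 = 82.398.

82.40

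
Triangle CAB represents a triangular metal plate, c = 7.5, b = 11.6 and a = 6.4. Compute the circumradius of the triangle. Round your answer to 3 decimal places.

R ≈ 6.296

By the law of cosines, cos C = (a² + b² − c²) / (2·a·b) ≈ 0.80327, so ∠C ≈ 36.56°.
Circumradius = c/(2 sin C) ≈ 6.2961.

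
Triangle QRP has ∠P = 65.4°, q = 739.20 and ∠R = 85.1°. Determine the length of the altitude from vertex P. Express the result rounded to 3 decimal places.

h_P ≈ 736.498

The third angle is ∠Q = 180° − ∠R − ∠P = 29.50°.
Law of sines: r = q·sin R/sin Q ≈ 1495.7.
Law of sines: p = q·sin P/sin Q ≈ 1364.9.
Area = ½·q·r·sin P ≈ 5.0262e+05.
The altitude from P has length 2·area/p ≈ 736.5.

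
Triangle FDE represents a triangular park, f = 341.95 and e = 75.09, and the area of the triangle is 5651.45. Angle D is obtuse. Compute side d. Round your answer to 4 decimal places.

From area = ½·e·f·sin D, we get sin D = 2·area/(e·f) ≈ 0.44020.
Taking the obtuse solution, ∠D ≈ 2.6858 rad.
Law of cosines then gives d ≈ 410.71.

410.7058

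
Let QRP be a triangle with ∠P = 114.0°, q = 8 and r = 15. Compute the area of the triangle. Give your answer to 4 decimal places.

Area = ½·q·r·sin P ≈ 54.813.

54.8127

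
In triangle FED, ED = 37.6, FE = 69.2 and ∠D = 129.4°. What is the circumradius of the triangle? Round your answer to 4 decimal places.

44.7761

Law of sines: sin F = ED·sin D/FE ≈ 0.41987.
Since FE ≥ ED, only the acute value applies: ∠F ≈ 24.83°.
Then ∠E = 180° − ∠D − ∠F ≈ 25.77°.
Law of sines gives DF = FE·sin E/sin D ≈ 38.939.
Circumradius = FE/(2 sin D) ≈ 44.776.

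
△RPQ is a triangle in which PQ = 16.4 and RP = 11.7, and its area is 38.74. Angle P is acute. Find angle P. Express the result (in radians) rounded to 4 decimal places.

From area = ½·RP·PQ·sin P, we get sin P = 2·area/(RP·PQ) ≈ 0.40379.
Taking the acute solution, ∠P ≈ 0.416 rad.

0.4157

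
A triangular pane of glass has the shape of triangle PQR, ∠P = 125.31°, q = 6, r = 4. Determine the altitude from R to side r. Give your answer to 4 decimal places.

4.8962

By the law of cosines, p² = q² + r² − 2·q·r·cos P = 79.744, so p ≈ 8.9299.
Area = ½·q·r·sin P ≈ 9.7924.
The altitude from R has length 2·area/r ≈ 4.8962.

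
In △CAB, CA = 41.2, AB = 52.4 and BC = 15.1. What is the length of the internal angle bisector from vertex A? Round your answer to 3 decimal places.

By the law of cosines, cos A = (CA² + AB² − BC²) / (2·CA·AB) ≈ 0.97624, so ∠A ≈ 0.218 rad.
The bisector from A has length 2·CA·AB·cos(∠A/2)/(CA+AB) ≈ 45.855.

45.855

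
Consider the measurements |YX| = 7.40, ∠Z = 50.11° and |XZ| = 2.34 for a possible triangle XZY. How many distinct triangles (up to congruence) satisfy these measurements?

1

|XZ|·sin Z = 2.34·sin(50.11°) ≈ 1.795.
Since |YX| ≥ |XZ|, exactly one triangle exists.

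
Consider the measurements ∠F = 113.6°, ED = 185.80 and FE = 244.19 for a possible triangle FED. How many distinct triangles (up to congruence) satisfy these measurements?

FE·sin F = 244.19·sin(113.6°) ≈ 223.8.
Since ∠F is not acute, a triangle exists only if ED > FE; here ED ≤ FE, so there is no triangle.

0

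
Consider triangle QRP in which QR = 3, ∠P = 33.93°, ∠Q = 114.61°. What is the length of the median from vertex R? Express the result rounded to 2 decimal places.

The third angle is ∠R = 180° − ∠P − ∠Q = 31.46°.
Law of sines: RP = QR·sin Q/sin P ≈ 4.8864.
Law of sines: PQ = QR·sin R/sin P ≈ 2.805.
Median from R: ½√(2·QR² + 2·RP² − PQ²) ≈ 3.8041.

m_R ≈ 3.80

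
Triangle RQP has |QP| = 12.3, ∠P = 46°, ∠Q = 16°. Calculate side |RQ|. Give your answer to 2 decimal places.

10.02

The third angle is ∠R = 180° − ∠Q − ∠P = 118.00°.
Law of sines: |RQ| = |QP|·sin P/sin R ≈ 10.021.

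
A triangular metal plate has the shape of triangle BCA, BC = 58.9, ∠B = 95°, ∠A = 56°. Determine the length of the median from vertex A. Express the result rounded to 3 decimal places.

The third angle is ∠C = 180° − ∠A − ∠B = 29.00°.
Law of sines: CA = BC·sin B/sin A ≈ 70.776.
Law of sines: AB = BC·sin C/sin A ≈ 34.444.
Median from A: ½√(2·CA² + 2·AB² − BC²) ≈ 47.228.

47.228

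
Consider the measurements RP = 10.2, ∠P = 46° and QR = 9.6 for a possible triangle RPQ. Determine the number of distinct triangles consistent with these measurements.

RP·sin P = 10.2·sin(46°) ≈ 7.337.
Since RP sin P < QR < RP (7.337 < 9.6 < 10.2), two triangles exist.

2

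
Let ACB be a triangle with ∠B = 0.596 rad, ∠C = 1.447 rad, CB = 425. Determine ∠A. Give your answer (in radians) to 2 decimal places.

1.10

The third angle is ∠A = π − ∠C − ∠B = 1.099 rad.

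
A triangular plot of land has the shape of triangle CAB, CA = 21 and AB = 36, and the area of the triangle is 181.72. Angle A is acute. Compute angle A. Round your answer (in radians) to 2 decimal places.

0.50

From area = ½·CA·AB·sin A, we get sin A = 2·area/(CA·AB) ≈ 0.48074.
Taking the acute solution, ∠A ≈ 0.501 rad.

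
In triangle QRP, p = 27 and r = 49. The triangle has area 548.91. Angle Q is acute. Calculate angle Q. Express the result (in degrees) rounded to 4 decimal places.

∠Q ≈ 56.0778°

From area = ½·r·p·sin Q, we get sin Q = 2·area/(r·p) ≈ 0.82980.
Taking the acute solution, ∠Q ≈ 56.08°.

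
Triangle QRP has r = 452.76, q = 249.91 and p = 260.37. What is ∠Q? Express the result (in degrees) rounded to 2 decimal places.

∠Q ≈ 26.86°

By the law of cosines, cos Q = (r² + p² − q²) / (2·r·p) ≈ 0.89209, so ∠Q ≈ 26.86°.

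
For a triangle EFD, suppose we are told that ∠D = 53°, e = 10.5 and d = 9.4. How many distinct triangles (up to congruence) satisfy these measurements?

e·sin D = 10.5·sin(53°) ≈ 8.386.
Since e sin D < d < e (8.386 < 9.4 < 10.5), two triangles exist.

2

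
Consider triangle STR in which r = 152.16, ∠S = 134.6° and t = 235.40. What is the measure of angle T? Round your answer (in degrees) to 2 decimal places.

27.83

By the law of cosines, s² = t² + r² − 2·t·r·cos S = 1.2887e+05, so s ≈ 358.98.
Law of cosines again: cos T = (r² + s² − t²)/(2·r·s) ≈ 0.88430, so ∠T ≈ 27.83°.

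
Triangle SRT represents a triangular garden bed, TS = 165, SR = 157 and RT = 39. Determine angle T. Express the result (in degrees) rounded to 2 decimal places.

∠T ≈ 71.44°

By the law of cosines, cos T = (RT² + TS² − SR²) / (2·RT·TS) ≈ 0.31834, so ∠T ≈ 71.44°.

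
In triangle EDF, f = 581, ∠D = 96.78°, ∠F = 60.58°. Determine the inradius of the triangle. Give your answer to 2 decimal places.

98.75

The third angle is ∠E = 180° − ∠D − ∠F = 22.64°.
Law of sines: e = f·sin E/sin F ≈ 256.76.
Law of sines: d = f·sin D/sin F ≈ 662.35.
Area = ½·f·e·sin D ≈ 74068.
Semiperimeter s = (256.76+662.35+581)/2 = 750.06.
Inradius = area/s = 74068/750.06 ≈ 98.749.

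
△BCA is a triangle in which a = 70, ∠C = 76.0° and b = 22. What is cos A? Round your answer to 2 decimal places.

cos A ≈ 0.07

By the law of cosines, c² = a² + b² − 2·a·b·cos C = 4638.9, so c ≈ 68.109.
Law of cosines again: cos A = (b² + c² − a²)/(2·b·c) ≈ 0.07437, so ∠A ≈ 85.73°.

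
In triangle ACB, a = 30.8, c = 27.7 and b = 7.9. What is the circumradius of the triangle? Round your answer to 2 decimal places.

16.00

By the law of cosines, cos A = (c² + b² − a²) / (2·c·b) ≈ -0.27176, so ∠A ≈ 105.77°.
Circumradius = a/(2 sin A) ≈ 16.002.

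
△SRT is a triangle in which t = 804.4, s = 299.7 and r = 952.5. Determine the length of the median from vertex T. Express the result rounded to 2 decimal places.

580.32

Median from T: ½√(2·s² + 2·r² − t²) ≈ 580.32.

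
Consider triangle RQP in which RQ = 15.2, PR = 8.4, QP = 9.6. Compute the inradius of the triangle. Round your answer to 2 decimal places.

r ≈ 2.20

Semiperimeter s = (9.6 + 8.4 + 15.2)/2 = 16.6.
Heron's formula: area = √(16.6·7·8.2·1.4) ≈ 36.524.
Inradius = area/s = 36.524/16.6 ≈ 2.2002.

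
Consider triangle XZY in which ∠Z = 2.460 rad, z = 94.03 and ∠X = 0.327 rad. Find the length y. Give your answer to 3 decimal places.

The third angle is ∠Y = π − ∠X − ∠Z = 0.355 rad.
Law of sines: y = z·sin Y/sin Z ≈ 51.82.

51.820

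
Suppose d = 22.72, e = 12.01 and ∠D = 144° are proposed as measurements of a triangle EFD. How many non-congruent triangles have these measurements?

1

e·sin D = 12.01·sin(144°) ≈ 7.059.
Since ∠D is not acute, a triangle exists only if d > e; here d > e, so there is exactly one triangle.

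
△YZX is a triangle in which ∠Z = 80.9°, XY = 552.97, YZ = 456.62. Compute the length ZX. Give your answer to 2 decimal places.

Law of sines: sin X = YZ·sin Z/XY ≈ 0.81537.
Since XY ≥ YZ, only the acute value applies: ∠X ≈ 54.62°.
Then ∠Y = 180° − ∠Z − ∠X ≈ 44.48°.
Law of sines gives ZX = XY·sin Y/sin Z ≈ 392.36.

392.36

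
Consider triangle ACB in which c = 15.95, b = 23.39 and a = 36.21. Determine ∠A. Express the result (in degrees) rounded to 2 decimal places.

133.08

By the law of cosines, cos A = (c² + b² − a²) / (2·c·b) ≈ -0.68307, so ∠A ≈ 133.08°.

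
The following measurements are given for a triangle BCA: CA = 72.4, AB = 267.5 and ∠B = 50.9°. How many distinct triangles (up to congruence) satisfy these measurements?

0

AB·sin B = 267.5·sin(50.9°) ≈ 207.6.
Since CA = 72.4 < 207.6 = AB sin B, no triangle exists.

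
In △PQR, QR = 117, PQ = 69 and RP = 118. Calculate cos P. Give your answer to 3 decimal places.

cos P ≈ 0.307

By the law of cosines, cos P = (RP² + PQ² − QR²) / (2·RP·PQ) ≈ 0.30680, so ∠P ≈ 72.13°.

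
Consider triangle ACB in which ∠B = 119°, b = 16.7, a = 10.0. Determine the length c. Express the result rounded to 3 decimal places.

9.378

Law of sines: sin A = a·sin B/b ≈ 0.52372.
Since b ≥ a, only the acute value applies: ∠A ≈ 31.58°.
Then ∠C = 180° − ∠B − ∠A ≈ 29.42°.
Law of sines gives c = b·sin C/sin B ≈ 9.3784.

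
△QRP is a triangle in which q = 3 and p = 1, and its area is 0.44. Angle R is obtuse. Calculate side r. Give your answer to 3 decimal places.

3.967

From area = ½·p·q·sin R, we get sin R = 2·area/(p·q) ≈ 0.29333.
Taking the obtuse solution, ∠R ≈ 2.8439 rad.
Law of cosines then gives r ≈ 3.9669.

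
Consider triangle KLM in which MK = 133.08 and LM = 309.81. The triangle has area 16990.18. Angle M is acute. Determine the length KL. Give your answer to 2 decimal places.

From area = ½·LM·MK·sin M, we get sin M = 2·area/(LM·MK) ≈ 0.82418.
Taking the acute solution, ∠M ≈ 55.50°.
Law of cosines then gives KL ≈ 258.83.

258.83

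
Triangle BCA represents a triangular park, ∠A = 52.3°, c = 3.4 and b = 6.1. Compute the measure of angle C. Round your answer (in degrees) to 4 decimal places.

33.7849

By the law of cosines, a² = b² + c² − 2·b·c·cos A = 23.404, so a ≈ 4.8378.
Law of cosines again: cos C = (a² + b² − c²)/(2·a·b) ≈ 0.83113, so ∠C ≈ 33.78°.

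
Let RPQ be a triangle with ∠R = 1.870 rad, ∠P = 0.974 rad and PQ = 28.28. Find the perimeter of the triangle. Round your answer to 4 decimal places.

The third angle is ∠Q = π − ∠R − ∠P = 0.298 rad.
Law of sines: QR = PQ·sin P/sin R ≈ 24.479.
Law of sines: RP = PQ·sin Q/sin R ≈ 8.6778.
Semiperimeter s = (28.28+24.479+8.6778)/2 = 30.718.
Perimeter = 28.28 + 24.479 + 8.6778 = 61.437.

61.4369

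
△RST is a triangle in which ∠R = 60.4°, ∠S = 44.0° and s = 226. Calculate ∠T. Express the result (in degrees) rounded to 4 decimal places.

The third angle is ∠T = 180° − ∠R − ∠S = 75.60°.

∠T ≈ 75.6000°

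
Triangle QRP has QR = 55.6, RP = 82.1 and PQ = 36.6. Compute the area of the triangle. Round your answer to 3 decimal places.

837.799

Semiperimeter s = (82.1 + 36.6 + 55.6)/2 = 87.15.
Heron's formula: area = √(87.15·5.05·50.55·31.55) ≈ 837.8.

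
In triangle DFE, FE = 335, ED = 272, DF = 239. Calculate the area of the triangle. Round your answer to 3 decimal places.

area ≈ 32159.472

Semiperimeter s = (335 + 272 + 239)/2 = 423.
Heron's formula: area = √(423·88·151·184) ≈ 32159.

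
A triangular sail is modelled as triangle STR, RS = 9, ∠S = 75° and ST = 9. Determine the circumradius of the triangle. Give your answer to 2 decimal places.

By the law of cosines, TR² = RS² + ST² − 2·RS·ST·cos S = 120.07, so TR ≈ 10.958.
Area = ½·RS·ST·sin S ≈ 39.12.
Circumradius = TR/(2 sin S) ≈ 5.6721.

5.67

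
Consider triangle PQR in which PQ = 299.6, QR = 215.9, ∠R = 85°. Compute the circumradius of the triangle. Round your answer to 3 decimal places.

Law of sines: sin P = QR·sin R/PQ ≈ 0.71789.
Since PQ ≥ QR, only the acute value applies: ∠P ≈ 45.88°.
Then ∠Q = 180° − ∠R − ∠P ≈ 49.12°.
Law of sines gives RP = PQ·sin Q/sin R ≈ 227.39.
Circumradius = PQ/(2 sin R) ≈ 150.37.

150.372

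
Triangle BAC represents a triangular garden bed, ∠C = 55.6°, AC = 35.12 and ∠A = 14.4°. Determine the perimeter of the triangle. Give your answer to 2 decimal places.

perimeter ≈ 75.25

The third angle is ∠B = 180° − ∠A − ∠C = 110.00°.
Law of sines: CB = AC·sin A/sin B ≈ 9.2945.
Law of sines: BA = AC·sin C/sin B ≈ 30.838.
Semiperimeter s = (35.12+9.2945+30.838)/2 = 37.626.
Perimeter = 35.12 + 9.2945 + 30.838 = 75.252.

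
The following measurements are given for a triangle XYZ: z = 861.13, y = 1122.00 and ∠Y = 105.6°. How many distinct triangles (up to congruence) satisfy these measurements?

1

z·sin Y = 861.13·sin(105.6°) ≈ 829.4.
Since ∠Y is not acute, a triangle exists only if y > z; here y > z, so there is exactly one triangle.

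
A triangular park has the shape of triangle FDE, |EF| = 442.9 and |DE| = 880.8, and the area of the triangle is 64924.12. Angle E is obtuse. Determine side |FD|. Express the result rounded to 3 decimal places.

1306.787

From area = ½·|DE|·|EF|·sin E, we get sin E = 2·area/(|DE|·|EF|) ≈ 0.33285.
Taking the obtuse solution, ∠E ≈ 160.56°.
Law of cosines then gives |FD| ≈ 1306.8.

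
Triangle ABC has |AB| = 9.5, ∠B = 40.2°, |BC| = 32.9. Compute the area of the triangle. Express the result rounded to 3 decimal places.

100.869

Area = ½·|AB|·|BC|·sin B ≈ 100.87.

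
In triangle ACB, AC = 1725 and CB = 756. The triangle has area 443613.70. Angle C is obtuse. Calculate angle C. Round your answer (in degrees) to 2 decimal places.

137.13

From area = ½·AC·CB·sin C, we get sin C = 2·area/(AC·CB) ≈ 0.68034.
Taking the obtuse solution, ∠C ≈ 137.13°.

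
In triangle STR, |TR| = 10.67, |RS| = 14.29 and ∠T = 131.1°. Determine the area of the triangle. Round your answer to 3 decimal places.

19.294

Law of sines: sin S = |TR|·sin T/|RS| ≈ 0.56267.
Since |RS| ≥ |TR|, only the acute value applies: ∠S ≈ 34.24°.
Then ∠R = 180° − ∠T − ∠S ≈ 14.66°.
Law of sines gives |ST| = |RS|·sin R/sin T ≈ 4.7991.
Area = ½·|RS|·|TR|·sin R ≈ 19.294.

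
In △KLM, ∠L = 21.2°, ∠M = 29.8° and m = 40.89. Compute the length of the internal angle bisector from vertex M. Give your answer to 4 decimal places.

The third angle is ∠K = 180° − ∠L − ∠M = 129.00°.
Law of sines: k = m·sin K/sin M ≈ 63.942.
Law of sines: l = m·sin L/sin M ≈ 29.754.
The bisector from M has length 2·k·l·cos(∠M/2)/(k+l) ≈ 39.245.

t_M ≈ 39.2450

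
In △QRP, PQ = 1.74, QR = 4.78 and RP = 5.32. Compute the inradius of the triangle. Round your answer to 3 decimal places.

Semiperimeter s = (5.32 + 1.74 + 4.78)/2 = 5.92.
Heron's formula: area = √(5.92·0.6·4.18·1.14) ≈ 4.1141.
Inradius = area/s = 4.1141/5.92 ≈ 0.69495.

0.695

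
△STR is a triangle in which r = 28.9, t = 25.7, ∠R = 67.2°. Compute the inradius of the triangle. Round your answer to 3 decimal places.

Law of sines: sin T = t·sin R/r ≈ 0.81979.
Since r ≥ t, only the acute value applies: ∠T ≈ 55.06°.
Then ∠S = 180° − ∠R − ∠T ≈ 57.74°.
Law of sines gives s = r·sin S/sin R ≈ 26.509.
Area = ½·r·t·sin S ≈ 314.03.
Semiperimeter p = (26.509+25.7+28.9)/2 = 40.555.
Inradius = area/p = 314.03/40.555 ≈ 7.7433.

7.743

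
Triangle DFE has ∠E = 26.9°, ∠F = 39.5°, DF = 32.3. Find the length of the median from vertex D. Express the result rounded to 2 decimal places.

The third angle is ∠D = 180° − ∠F − ∠E = 113.60°.
Law of sines: FE = DF·sin D/sin E ≈ 65.421.
Law of sines: ED = DF·sin F/sin E ≈ 45.411.
Median from D: ½√(2·ED² + 2·DF² − FE²) ≈ 21.971.

21.97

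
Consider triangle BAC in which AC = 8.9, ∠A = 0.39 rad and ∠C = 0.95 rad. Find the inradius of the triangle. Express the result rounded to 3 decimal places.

1.270

The third angle is ∠B = π − ∠A − ∠C = 1.802 rad.
Law of sines: CB = AC·sin A/sin B ≈ 3.4758.
Law of sines: BA = AC·sin C/sin B ≈ 7.4366.
Area = ½·AC·CB·sin C ≈ 12.581.
Semiperimeter s = (8.9+3.4758+7.4366)/2 = 9.9062.
Inradius = area/s = 12.581/9.9062 ≈ 1.2701.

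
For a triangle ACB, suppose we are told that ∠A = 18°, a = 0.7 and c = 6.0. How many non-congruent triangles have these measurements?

c·sin A = 6.0·sin(18°) ≈ 1.854.
Since a = 0.7 < 1.854 = c sin A, no triangle exists.

0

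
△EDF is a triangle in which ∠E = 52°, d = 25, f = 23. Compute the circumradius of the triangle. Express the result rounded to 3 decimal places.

By the law of cosines, e² = d² + f² − 2·d·f·cos E = 445.99, so e ≈ 21.118.
Area = ½·d·f·sin E ≈ 226.55.
Circumradius = e/(2 sin E) ≈ 13.4.

13.400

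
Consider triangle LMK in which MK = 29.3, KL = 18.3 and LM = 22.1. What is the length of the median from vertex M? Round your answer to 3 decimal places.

24.284

Median from M: ½√(2·LM² + 2·MK² − KL²) ≈ 24.284.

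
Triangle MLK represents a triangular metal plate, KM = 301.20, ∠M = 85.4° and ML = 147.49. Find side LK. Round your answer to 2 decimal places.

By the law of cosines, LK² = KM² + ML² − 2·KM·ML·cos M = 1.0535e+05, so LK ≈ 324.58.

324.58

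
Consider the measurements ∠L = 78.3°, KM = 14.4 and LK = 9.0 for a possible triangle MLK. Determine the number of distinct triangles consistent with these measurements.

1

LK·sin L = 9.0·sin(78.3°) ≈ 8.813.
Since KM ≥ LK, exactly one triangle exists.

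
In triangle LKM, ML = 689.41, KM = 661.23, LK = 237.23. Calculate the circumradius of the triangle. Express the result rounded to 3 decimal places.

345.288

By the law of cosines, cos L = (ML² + LK² − KM²) / (2·ML·LK) ≈ 0.28841, so ∠L ≈ 73.24°.
Circumradius = KM/(2 sin L) ≈ 345.29.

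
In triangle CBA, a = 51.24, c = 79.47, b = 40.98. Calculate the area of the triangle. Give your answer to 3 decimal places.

area ≈ 921.766

Semiperimeter s = (79.47 + 40.98 + 51.24)/2 = 85.845.
Heron's formula: area = √(85.845·6.375·44.865·34.605) ≈ 921.77.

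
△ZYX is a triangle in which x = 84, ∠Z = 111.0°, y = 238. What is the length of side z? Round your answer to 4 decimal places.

By the law of cosines, z² = y² + x² − 2·y·x·cos Z = 78029, so z ≈ 279.34.

279.3367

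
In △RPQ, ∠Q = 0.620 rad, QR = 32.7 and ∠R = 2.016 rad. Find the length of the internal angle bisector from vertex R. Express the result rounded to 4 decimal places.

The third angle is ∠P = π − ∠Q − ∠R = 0.506 rad.
Law of sines: PQ = QR·sin R/sin P ≈ 60.935.
Law of sines: RP = QR·sin Q/sin P ≈ 39.229.
The bisector from R has length 2·QR·RP·cos(∠R/2)/(QR+RP) ≈ 19.031.

19.0310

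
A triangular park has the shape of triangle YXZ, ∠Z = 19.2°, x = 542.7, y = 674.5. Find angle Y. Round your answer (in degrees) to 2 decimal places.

113.03

By the law of cosines, z² = y² + x² − 2·y·x·cos Z = 58093, so z ≈ 241.03.
Law of cosines again: cos Y = (x² + z² − y²)/(2·x·z) ≈ -0.39117, so ∠Y ≈ 113.03°.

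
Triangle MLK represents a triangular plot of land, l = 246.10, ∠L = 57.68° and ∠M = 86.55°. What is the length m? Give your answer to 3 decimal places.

The third angle is ∠K = 180° − ∠M − ∠L = 35.77°.
Law of sines: m = l·sin M/sin L ≈ 290.69.

290.689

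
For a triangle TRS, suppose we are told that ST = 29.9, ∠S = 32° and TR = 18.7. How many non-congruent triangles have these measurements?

ST·sin S = 29.9·sin(32°) ≈ 15.84.
Since ST sin S < TR < ST (15.84 < 18.7 < 29.9), two triangles exist.

2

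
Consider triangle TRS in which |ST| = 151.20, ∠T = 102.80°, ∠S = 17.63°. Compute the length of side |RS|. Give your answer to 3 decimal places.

The third angle is ∠R = 180° − ∠S − ∠T = 59.57°.
Law of sines: |RS| = |ST|·sin T/sin R ≈ 171.

170.998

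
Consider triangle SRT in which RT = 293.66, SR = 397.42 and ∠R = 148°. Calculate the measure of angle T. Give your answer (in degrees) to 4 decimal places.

By the law of cosines, TS² = SR² + RT² − 2·SR·RT·cos R = 4.4212e+05, so TS ≈ 664.92.
Law of cosines again: cos T = (RT² + TS² − SR²)/(2·RT·TS) ≈ 0.94852, so ∠T ≈ 18.47°.

18.4652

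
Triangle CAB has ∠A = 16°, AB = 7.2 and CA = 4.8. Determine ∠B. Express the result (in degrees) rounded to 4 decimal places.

By the law of cosines, BC² = CA² + AB² − 2·CA·AB·cos A = 8.4376, so BC ≈ 2.9048.
Law of cosines again: cos B = (AB² + BC² − CA²)/(2·AB·BC) ≈ 0.89025, so ∠B ≈ 27.10°.

∠B ≈ 27.0959°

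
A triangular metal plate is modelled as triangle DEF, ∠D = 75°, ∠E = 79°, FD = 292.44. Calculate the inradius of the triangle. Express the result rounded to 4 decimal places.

The third angle is ∠F = 180° − ∠D − ∠E = 26.00°.
Law of sines: EF = FD·sin D/sin E ≈ 287.76.
Law of sines: DE = FD·sin F/sin E ≈ 130.6.
Area = ½·FD·EF·sin F ≈ 18445.
Semiperimeter s = (287.76+292.44+130.6)/2 = 355.4.
Inradius = area/s = 18445/355.4 ≈ 51.9.

r ≈ 51.8998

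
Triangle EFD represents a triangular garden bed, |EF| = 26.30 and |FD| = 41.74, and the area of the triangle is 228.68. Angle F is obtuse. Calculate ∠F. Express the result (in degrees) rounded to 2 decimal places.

∠F ≈ 155.38°

From area = ½·|EF|·|FD|·sin F, we get sin F = 2·area/(|EF|·|FD|) ≈ 0.41663.
Taking the obtuse solution, ∠F ≈ 155.38°.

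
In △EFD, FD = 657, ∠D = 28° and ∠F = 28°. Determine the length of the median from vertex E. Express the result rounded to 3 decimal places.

The third angle is ∠E = 180° − ∠F − ∠D = 124.00°.
Law of sines: DE = FD·sin F/sin E ≈ 372.05.
Law of sines: EF = FD·sin D/sin E ≈ 372.05.
Median from E: ½√(2·DE² + 2·EF² − FD²) ≈ 174.67.

174.667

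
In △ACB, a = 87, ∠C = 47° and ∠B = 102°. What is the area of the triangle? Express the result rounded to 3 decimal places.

area ≈ 5256.553

The third angle is ∠A = 180° − ∠C − ∠B = 31.00°.
Law of sines: c = a·sin C/sin A ≈ 123.54.
Law of sines: b = a·sin B/sin A ≈ 165.23.
Area = ½·a·c·sin B ≈ 5256.6.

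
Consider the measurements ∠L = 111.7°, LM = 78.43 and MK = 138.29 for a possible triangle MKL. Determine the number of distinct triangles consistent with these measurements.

LM·sin L = 78.43·sin(111.7°) ≈ 72.87.
Since ∠L is not acute, a triangle exists only if MK > LM; here MK > LM, so there is exactly one triangle.

1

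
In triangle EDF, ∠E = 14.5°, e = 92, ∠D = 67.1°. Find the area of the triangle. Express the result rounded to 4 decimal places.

15403.1282

The third angle is ∠F = 180° − ∠E − ∠D = 98.40°.
Law of sines: d = e·sin D/sin E ≈ 338.48.
Law of sines: f = e·sin F/sin E ≈ 363.5.
Area = ½·e·d·sin F ≈ 15403.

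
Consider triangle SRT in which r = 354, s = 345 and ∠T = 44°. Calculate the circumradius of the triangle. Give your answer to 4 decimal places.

188.5696

By the law of cosines, t² = s² + r² − 2·s·r·cos T = 68635, so t ≈ 261.98.
Area = ½·s·r·sin T ≈ 42419.
Circumradius = t/(2 sin T) ≈ 188.57.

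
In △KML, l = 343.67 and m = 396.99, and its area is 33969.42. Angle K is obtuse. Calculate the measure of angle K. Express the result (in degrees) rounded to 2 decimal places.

150.13

From area = ½·m·l·sin K, we get sin K = 2·area/(m·l) ≈ 0.49796.
Taking the obtuse solution, ∠K ≈ 150.13°.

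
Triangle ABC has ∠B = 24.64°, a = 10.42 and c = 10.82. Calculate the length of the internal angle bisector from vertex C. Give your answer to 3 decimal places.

By the law of cosines, b² = c² + a² − 2·c·a·cos B = 20.692, so b ≈ 4.5488.
Law of cosines again: cos C = (a² + b² − c²)/(2·a·b) ≈ 0.12865, so ∠C ≈ 82.61°.
The bisector from C has length 2·a·b·cos(∠C/2)/(a+b) ≈ 4.7574.

t_C ≈ 4.757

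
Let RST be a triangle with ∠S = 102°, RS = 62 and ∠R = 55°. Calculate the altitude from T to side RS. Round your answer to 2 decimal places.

h_T ≈ 127.14

The third angle is ∠T = 180° − ∠R − ∠S = 23.00°.
Law of sines: ST = RS·sin R/sin T ≈ 129.98.
Law of sines: TR = RS·sin S/sin T ≈ 155.21.
Area = ½·RS·ST·sin S ≈ 3941.3.
The altitude from T has length 2·area/RS ≈ 127.14.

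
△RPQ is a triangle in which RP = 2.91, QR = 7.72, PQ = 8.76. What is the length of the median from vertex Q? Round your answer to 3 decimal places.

Median from Q: ½√(2·PQ² + 2·QR² − RP²) ≈ 8.1272.

8.127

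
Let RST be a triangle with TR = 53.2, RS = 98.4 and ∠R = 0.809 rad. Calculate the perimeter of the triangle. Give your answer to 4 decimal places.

By the law of cosines, ST² = TR² + RS² − 2·TR·RS·cos R = 5286.3, so ST ≈ 72.707.
Semiperimeter s = (72.707+53.2+98.4)/2 = 112.15.
Perimeter = 72.707 + 53.2 + 98.4 = 224.31.

perimeter ≈ 224.3072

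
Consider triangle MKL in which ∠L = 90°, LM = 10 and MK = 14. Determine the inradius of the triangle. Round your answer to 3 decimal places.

Law of sines: sin K = LM·sin L/MK ≈ 0.71429.
Since MK ≥ LM, only the acute value applies: ∠K ≈ 45.58°.
Then ∠M = 180° − ∠L − ∠K ≈ 44.42°.
Law of sines gives KL = MK·sin M/sin L ≈ 9.798.
Area = ½·MK·LM·sin M ≈ 48.99.
Semiperimeter s = (9.798+10+14)/2 = 16.899.
Inradius = area/s = 48.99/16.899 ≈ 2.899.

2.899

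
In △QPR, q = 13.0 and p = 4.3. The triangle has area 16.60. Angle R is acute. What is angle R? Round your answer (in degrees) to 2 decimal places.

From area = ½·q·p·sin R, we get sin R = 2·area/(q·p) ≈ 0.59392.
Taking the acute solution, ∠R ≈ 36.44°.

∠R ≈ 36.44°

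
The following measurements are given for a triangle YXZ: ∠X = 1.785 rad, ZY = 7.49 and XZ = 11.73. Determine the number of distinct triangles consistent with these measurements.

XZ·sin X = 11.73·sin(1.785 rad) ≈ 11.46.
Since ∠X is not acute, a triangle exists only if ZY > XZ; here ZY ≤ XZ, so there is no triangle.

0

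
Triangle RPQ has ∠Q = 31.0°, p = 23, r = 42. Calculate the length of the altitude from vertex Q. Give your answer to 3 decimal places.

19.713

By the law of cosines, q² = r² + p² − 2·r·p·cos Q = 636.95, so q ≈ 25.238.
Area = ½·r·p·sin Q ≈ 248.76.
The altitude from Q has length 2·area/q ≈ 19.713.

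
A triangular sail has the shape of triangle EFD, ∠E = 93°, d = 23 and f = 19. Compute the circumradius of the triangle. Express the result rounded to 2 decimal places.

R ≈ 15.32

By the law of cosines, e² = f² + d² − 2·f·d·cos E = 935.74, so e ≈ 30.59.
Area = ½·f·d·sin E ≈ 218.2.
Circumradius = e/(2 sin E) ≈ 15.316.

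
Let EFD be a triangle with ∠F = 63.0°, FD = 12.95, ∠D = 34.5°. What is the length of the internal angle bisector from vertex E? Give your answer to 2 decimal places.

t_E ≈ 6.80

The third angle is ∠E = 180° − ∠F − ∠D = 82.50°.
Law of sines: DE = FD·sin F/sin E ≈ 11.638.
Law of sines: EF = FD·sin D/sin E ≈ 7.3983.
The bisector from E has length 2·DE·EF·cos(∠E/2)/(DE+EF) ≈ 6.8012.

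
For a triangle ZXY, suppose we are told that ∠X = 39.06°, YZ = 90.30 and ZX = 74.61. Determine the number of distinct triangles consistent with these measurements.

1

ZX·sin X = 74.61·sin(39.06°) ≈ 47.01.
Since YZ ≥ ZX, exactly one triangle exists.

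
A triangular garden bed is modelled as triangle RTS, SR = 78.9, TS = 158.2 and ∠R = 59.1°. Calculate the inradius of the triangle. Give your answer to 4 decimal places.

Law of sines: sin T = SR·sin R/TS ≈ 0.42795.
Since TS ≥ SR, only the acute value applies: ∠T ≈ 25.34°.
Then ∠S = 180° − ∠R − ∠T ≈ 95.56°.
Law of sines gives RT = TS·sin S/sin R ≈ 183.5.
Area = ½·TS·SR·sin S ≈ 6211.6.
Semiperimeter s = (158.2+78.9+183.5)/2 = 210.3.
Inradius = area/s = 6211.6/210.3 ≈ 29.537.

29.5368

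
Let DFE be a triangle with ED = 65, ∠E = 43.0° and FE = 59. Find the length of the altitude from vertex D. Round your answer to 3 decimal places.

44.330

By the law of cosines, DF² = FE² + ED² − 2·FE·ED·cos E = 2096.5, so DF ≈ 45.788.
Area = ½·FE·ED·sin E ≈ 1307.7.
The altitude from D has length 2·area/FE ≈ 44.33.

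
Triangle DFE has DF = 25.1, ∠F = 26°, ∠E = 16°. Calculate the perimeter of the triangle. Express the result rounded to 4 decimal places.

The third angle is ∠D = 180° − ∠F − ∠E = 138.00°.
Law of sines: FE = DF·sin D/sin E ≈ 60.932.
Law of sines: ED = DF·sin F/sin E ≈ 39.919.
Semiperimeter s = (60.932+39.919+25.1)/2 = 62.975.
Perimeter = 60.932 + 39.919 + 25.1 = 125.95.

125.9510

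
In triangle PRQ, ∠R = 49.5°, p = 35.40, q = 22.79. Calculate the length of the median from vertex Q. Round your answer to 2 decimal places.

By the law of cosines, r² = q² + p² − 2·q·p·cos R = 724.64, so r ≈ 26.919.
Median from Q: ½√(2·p² + 2·r² − q²) ≈ 29.31.

m_Q ≈ 29.31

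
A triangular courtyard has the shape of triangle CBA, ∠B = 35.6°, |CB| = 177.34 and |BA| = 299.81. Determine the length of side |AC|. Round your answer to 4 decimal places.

186.7435

By the law of cosines, |AC|² = |CB|² + |BA|² − 2·|CB|·|BA|·cos B = 34873, so |AC| ≈ 186.74.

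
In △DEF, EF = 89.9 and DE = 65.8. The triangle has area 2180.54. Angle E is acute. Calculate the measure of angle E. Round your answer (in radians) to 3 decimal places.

∠E ≈ 0.829 rad

From area = ½·DE·EF·sin E, we get sin E = 2·area/(DE·EF) ≈ 0.73724.
Taking the acute solution, ∠E ≈ 0.829 rad.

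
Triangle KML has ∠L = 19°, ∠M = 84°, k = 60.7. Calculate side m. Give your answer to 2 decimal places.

61.96

The third angle is ∠K = 180° − ∠M − ∠L = 77.00°.
Law of sines: m = k·sin M/sin K ≈ 61.955.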